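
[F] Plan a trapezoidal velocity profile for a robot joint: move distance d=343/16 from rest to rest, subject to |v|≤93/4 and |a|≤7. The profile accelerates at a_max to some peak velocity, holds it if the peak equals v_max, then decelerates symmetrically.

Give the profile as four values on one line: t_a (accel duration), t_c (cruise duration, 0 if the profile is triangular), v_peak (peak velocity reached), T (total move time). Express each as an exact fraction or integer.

t_a=7/4 t_c=0 v_peak=49/4 T=7/2

v_max²/a_max = (93/4)²/7 = 8649/112
343/16 < 8649/112 ⇒ no cruise
v_peak = √(343/16·7) = √(2401/16) = 49/4
t_a = (49/4)/7 = 7/4; t_c = 0
T = 2·7/4 = 7/2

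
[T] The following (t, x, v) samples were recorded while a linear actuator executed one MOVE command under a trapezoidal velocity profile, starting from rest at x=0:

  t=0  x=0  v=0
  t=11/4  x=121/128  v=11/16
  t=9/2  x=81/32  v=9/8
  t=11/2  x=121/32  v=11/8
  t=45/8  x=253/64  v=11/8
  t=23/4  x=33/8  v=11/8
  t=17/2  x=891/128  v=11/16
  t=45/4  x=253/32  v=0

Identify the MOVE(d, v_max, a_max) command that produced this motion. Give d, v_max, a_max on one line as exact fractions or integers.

d=253/32 v_max=11/8 a_max=1/4

final state: t=45/4, x=253/32, v=0 → d = 253/32
a_max = (11/16−0)/(11/4−0) = 1/4
max v = 11/8 over t∈[11/2,23/4] → v_max = 11/8
check: 11/8·(11/2+1/4) = 253/32 ✓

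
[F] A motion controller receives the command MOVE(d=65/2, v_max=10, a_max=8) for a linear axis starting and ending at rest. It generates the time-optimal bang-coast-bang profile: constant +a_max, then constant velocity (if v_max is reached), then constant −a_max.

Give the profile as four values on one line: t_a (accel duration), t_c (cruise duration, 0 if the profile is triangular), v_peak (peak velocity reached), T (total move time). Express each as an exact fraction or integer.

vₘ²/aₘ = 10²/8 = 25/2
65/2 ≥ 25/2 → trapezoidal
t_a = 10/8 = 5/4; v_peak = 10
d_cruise = 65/2 − 25/2 = 20; t_c = 20/10 = 2
T = 2·5/4 + 2 = 9/2

t_a=5/4 t_c=2 v_peak=10 T=9/2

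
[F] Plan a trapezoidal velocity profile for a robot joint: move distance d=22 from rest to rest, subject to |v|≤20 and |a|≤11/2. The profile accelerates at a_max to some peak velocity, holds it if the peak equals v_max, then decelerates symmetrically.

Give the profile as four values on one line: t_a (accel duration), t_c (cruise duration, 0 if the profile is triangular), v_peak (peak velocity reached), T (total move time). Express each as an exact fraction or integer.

(v_max)²/a_max = 20²/(11/2) = 800/11
22 < 800/11 → triangular
v_peak = √(22·11/2) = √121 = 11
t_a = 11/(11/2) = 2; t_c = 0
T = 2·2 = 4

t_a=2 t_c=0 v_peak=11 T=4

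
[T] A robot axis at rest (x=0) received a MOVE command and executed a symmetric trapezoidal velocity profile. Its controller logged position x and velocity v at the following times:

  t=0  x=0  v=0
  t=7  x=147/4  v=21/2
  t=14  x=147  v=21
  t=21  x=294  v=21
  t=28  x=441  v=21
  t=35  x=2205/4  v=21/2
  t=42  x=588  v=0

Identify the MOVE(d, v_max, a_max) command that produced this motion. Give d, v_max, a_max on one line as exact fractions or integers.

final state: t=42, x=588, v=0 → d = 588
a_max = (21/2−0)/(7−0) = 3/2
max v = 21 over t∈[14,28] → v_max = 21
check: 21·(14+14) = 588 ✓

d=588 v_max=21 a_max=3/2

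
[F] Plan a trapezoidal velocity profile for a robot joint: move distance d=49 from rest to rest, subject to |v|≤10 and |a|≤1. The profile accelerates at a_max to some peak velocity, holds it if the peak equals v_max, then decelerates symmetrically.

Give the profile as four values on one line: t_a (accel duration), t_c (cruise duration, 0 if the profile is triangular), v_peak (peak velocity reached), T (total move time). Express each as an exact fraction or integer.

t_a=7 t_c=0 v_peak=7 T=14

v_max²/a_max = 10²/1 = 100
49 < 100 ⇒ no cruise
v_peak = √(49·1) = √49 = 7
t_a = 7/1 = 7; t_c = 0
T = 2·7 = 14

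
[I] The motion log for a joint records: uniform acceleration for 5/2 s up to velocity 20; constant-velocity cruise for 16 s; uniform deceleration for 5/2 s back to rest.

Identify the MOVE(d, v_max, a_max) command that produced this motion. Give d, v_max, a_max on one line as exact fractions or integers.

d=370 v_max=20 a_max=8

a_max = 20/(5/2) = 8
d_a = ½·20·5/2 = 25; d_c = 20·16 = 320
d = 2·25 + 320 = 370
t_c = 16 > 0 ⇒ limit active, v_max = 20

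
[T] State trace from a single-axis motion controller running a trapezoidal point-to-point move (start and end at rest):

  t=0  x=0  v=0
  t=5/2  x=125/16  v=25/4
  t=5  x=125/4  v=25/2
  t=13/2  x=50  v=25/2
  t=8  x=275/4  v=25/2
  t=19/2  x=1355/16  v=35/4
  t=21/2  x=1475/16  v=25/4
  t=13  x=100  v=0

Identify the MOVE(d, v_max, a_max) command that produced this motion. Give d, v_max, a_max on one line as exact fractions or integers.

d=100 v_max=25/2 a_max=5/2

final state: t=13, x=100, v=0 → d = 100
a_max = (25/4−0)/(5/2−0) = 5/2
max v = 25/2 over t∈[5,8] → v_max = 25/2
check: 25/2·(5+3) = 100 ✓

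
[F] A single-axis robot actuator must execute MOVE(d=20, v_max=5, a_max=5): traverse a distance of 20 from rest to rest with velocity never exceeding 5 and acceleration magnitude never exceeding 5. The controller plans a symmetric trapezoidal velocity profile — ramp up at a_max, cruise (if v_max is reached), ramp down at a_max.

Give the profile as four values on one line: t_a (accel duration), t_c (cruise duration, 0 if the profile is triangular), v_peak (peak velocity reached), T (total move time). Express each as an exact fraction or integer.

vₘ²/aₘ = 5²/5 = 5
20 ≥ 5 → trapezoidal
t_a = 5/5 = 1; v_peak = 5
d_cruise = 20 − 5 = 15; t_c = 15/5 = 3
T = 2·1 + 3 = 5

t_a=1 t_c=3 v_peak=5 T=5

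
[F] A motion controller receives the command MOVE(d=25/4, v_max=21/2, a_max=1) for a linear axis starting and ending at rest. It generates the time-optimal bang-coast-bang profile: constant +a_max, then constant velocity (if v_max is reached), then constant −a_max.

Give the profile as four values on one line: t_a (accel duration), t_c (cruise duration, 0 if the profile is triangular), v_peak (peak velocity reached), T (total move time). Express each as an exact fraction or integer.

v_max²/a_max = (21/2)²/1 = 441/4
25/4 < 441/4 → triangular
v_peak = √(25/4·1) = √(25/4) = 5/2
t_a = (5/2)/1 = 5/2; t_c = 0
T = 2·5/2 = 5

t_a=5/2 t_c=0 v_peak=5/2 T=5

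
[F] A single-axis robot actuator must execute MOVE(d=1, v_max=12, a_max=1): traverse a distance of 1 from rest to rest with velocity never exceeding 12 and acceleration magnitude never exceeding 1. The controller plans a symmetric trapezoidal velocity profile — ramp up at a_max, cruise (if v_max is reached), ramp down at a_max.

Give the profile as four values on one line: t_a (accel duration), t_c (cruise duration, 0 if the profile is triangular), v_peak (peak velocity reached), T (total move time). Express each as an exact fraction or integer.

t_a=1 t_c=0 v_peak=1 T=2

(v_max)²/a_max = 12²/1 = 144
1 < 144 so t_c = 0
v_peak = √(1·1) = √1 = 1
t_a = 1/1 = 1; t_c = 0
T = 2·1 = 2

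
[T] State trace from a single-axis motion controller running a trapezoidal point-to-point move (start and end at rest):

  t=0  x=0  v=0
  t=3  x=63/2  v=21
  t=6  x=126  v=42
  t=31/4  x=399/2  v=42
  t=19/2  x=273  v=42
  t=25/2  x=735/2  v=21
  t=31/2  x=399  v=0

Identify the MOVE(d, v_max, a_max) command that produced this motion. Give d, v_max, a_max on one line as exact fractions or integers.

final state: t=31/2, x=399, v=0 → d = 399
a_max = (21−0)/(3−0) = 7
max v = 42 over t∈[6,19/2] → v_max = 42
check: 42·(6+7/2) = 399 ✓

d=399 v_max=42 a_max=7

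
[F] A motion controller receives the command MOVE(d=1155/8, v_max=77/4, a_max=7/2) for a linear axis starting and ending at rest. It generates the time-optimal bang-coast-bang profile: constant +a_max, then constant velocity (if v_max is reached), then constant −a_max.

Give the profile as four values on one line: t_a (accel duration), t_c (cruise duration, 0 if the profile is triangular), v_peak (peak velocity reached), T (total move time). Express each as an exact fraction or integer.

(v_max)²/a_max = (77/4)²/(7/2) = 847/8
1155/8 ≥ 847/8 ⇒ cruise phase
t_a = (77/4)/(7/2) = 11/2; v_peak = 77/4
d_cruise = 1155/8 − 847/8 = 77/2; t_c = (77/2)/(77/4) = 2
T = 2·11/2 + 2 = 13

t_a=11/2 t_c=2 v_peak=77/4 T=13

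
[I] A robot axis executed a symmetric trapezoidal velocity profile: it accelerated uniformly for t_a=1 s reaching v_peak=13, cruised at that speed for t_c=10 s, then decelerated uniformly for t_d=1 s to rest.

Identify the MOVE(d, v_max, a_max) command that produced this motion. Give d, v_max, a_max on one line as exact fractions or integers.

a_max = 13/1 = 13
d_a = ½·13·1 = 13/2; d_c = 13·10 = 130
d = 2·13/2 + 130 = 143
t_c = 10 > 0 so v_max = 13

d=143 v_max=13 a_max=13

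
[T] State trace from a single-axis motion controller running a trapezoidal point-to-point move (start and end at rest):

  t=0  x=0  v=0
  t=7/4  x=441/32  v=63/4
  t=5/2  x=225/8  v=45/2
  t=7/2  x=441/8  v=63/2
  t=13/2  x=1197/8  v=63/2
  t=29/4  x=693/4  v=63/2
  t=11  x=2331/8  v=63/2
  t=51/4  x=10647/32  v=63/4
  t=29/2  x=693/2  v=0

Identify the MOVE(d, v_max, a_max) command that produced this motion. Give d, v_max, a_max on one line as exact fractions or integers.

d=693/2 v_max=63/2 a_max=9

final state: t=29/2, x=693/2, v=0 → d = 693/2
a_max = (63/4−0)/(7/4−0) = 9
max v = 63/2 over t∈[7/2,11] → v_max = 63/2
check: 63/2·(7/2+15/2) = 693/2 ✓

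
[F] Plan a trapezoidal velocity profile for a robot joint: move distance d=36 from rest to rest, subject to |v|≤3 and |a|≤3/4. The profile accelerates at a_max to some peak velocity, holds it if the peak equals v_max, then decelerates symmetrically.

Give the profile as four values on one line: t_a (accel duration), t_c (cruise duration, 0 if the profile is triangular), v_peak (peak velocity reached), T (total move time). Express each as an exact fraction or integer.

t_a=4 t_c=8 v_peak=3 T=16

(v_max)²/a_max = 3²/(3/4) = 12
36 ≥ 12 → trapezoidal
t_a = 3/(3/4) = 4; v_peak = 3
d_cruise = 36 − 12 = 24; t_c = 24/3 = 8
T = 2·4 + 8 = 16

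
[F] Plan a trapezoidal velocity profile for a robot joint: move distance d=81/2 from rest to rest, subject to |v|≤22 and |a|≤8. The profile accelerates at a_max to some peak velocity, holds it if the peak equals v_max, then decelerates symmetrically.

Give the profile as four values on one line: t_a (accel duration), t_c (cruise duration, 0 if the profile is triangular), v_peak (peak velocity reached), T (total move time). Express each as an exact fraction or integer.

v_max²/a_max = 22²/8 = 121/2
81/2 < 121/2 → triangular
v_peak = √(81/2·8) = √324 = 18
t_a = 18/8 = 9/4; t_c = 0
T = 2·9/4 = 9/2

t_a=9/4 t_c=0 v_peak=18 T=9/2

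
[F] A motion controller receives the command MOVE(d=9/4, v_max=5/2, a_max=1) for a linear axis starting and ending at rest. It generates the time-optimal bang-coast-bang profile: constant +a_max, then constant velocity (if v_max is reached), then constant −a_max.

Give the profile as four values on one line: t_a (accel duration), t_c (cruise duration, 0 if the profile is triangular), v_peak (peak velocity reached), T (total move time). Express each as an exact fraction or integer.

vₘ²/aₘ = (5/2)²/1 = 25/4
9/4 < 25/4 ⇒ no cruise
v_peak = √(9/4·1) = √(9/4) = 3/2
t_a = (3/2)/1 = 3/2; t_c = 0
T = 2·3/2 = 3

t_a=3/2 t_c=0 v_peak=3/2 T=3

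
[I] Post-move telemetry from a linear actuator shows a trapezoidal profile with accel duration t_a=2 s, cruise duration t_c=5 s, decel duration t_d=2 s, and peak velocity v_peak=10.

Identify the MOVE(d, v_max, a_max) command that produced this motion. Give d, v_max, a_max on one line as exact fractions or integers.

d=70 v_max=10 a_max=5

a_max = 10/2 = 5
d_a = ½·10·2 = 10; d_c = 10·5 = 50
d = 2·10 + 50 = 70
t_c = 5 > 0 ⇒ limit active, v_max = 10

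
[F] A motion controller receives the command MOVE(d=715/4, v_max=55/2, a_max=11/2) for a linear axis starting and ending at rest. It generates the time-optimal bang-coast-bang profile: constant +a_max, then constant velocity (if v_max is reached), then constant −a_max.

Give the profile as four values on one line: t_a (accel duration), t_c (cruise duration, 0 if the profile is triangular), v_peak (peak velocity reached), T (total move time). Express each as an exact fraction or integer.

vₘ²/aₘ = (55/2)²/(11/2) = 275/2
715/4 ≥ 275/2 ⇒ cruise phase
t_a = (55/2)/(11/2) = 5; v_peak = 55/2
d_cruise = 715/4 − 275/2 = 165/4; t_c = (165/4)/(55/2) = 3/2
T = 2·5 + 3/2 = 23/2

t_a=5 t_c=3/2 v_peak=55/2 T=23/2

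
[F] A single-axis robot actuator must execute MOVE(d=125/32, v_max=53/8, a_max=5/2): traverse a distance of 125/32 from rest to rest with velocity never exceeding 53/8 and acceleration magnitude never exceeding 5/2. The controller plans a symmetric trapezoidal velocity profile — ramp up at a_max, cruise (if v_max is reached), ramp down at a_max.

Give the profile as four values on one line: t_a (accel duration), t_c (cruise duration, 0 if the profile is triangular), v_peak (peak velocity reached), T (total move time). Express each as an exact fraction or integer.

t_a=5/4 t_c=0 v_peak=25/8 T=5/2

(v_max)²/a_max = (53/8)²/(5/2) = 2809/160
125/32 < 2809/160 ⇒ no cruise
v_peak = √(125/32·5/2) = √(625/64) = 25/8
t_a = (25/8)/(5/2) = 5/4; t_c = 0
T = 2·5/4 = 5/2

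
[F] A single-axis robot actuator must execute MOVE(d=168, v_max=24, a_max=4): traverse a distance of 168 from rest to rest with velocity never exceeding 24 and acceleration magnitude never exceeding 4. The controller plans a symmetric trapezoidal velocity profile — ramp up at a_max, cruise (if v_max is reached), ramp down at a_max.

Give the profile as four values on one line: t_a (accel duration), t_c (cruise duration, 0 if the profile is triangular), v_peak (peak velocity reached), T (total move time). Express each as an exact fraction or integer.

vₘ²/aₘ = 24²/4 = 144
168 ≥ 144 → trapezoidal
t_a = 24/4 = 6; v_peak = 24
d_cruise = 168 − 144 = 24; t_c = 24/24 = 1
T = 2·6 + 1 = 13

t_a=6 t_c=1 v_peak=24 T=13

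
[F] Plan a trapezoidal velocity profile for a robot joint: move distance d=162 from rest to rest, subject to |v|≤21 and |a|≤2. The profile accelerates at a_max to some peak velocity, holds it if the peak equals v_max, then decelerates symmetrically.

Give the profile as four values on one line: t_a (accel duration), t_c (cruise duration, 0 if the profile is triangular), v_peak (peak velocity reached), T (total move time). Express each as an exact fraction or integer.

vₘ²/aₘ = 21²/2 = 441/2
162 < 441/2 so t_c = 0
v_peak = √(162·2) = √324 = 18
t_a = 18/2 = 9; t_c = 0
T = 2·9 = 18

t_a=9 t_c=0 v_peak=18 T=18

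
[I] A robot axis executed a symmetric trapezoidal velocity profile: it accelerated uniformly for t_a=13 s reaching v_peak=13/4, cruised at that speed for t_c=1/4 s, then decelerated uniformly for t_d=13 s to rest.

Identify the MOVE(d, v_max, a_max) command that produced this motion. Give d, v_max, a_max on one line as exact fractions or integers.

d=689/16 v_max=13/4 a_max=1/4

a_max = (13/4)/13 = 1/4
d_a = ½·13/4·13 = 169/8; d_c = 13/4·1/4 = 13/16
d = 2·169/8 + 13/16 = 689/16
t_c = 1/4 > 0 so v_max = 13/4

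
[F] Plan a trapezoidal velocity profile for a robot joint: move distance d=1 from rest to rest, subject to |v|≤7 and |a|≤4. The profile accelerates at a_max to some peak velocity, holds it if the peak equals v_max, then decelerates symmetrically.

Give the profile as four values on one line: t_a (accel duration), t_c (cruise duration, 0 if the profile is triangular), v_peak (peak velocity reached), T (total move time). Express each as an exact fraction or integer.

t_a=1/2 t_c=0 v_peak=2 T=1

vₘ²/aₘ = 7²/4 = 49/4
1 < 49/4 so t_c = 0
v_peak = √(1·4) = √4 = 2
t_a = 2/4 = 1/2; t_c = 0
T = 2·1/2 = 1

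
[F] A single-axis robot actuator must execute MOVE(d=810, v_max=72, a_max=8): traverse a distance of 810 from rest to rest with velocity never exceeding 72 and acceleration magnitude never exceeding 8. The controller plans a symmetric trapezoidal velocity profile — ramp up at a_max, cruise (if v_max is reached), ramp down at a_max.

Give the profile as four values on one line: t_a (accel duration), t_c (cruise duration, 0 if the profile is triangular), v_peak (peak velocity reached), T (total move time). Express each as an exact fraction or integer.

v_max²/a_max = 72²/8 = 648
810 ≥ 648 ⇒ cruise phase
t_a = 72/8 = 9; v_peak = 72
d_cruise = 810 − 648 = 162; t_c = 162/72 = 9/4
T = 2·9 + 9/4 = 81/4

t_a=9 t_c=9/4 v_peak=72 T=81/4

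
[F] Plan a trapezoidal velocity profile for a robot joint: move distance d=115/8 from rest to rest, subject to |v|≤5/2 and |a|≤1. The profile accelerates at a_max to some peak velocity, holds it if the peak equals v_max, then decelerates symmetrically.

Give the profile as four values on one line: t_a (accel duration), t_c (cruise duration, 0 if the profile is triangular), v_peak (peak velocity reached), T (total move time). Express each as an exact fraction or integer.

vₘ²/aₘ = (5/2)²/1 = 25/4
115/8 ≥ 25/4 ⇒ cruise phase
t_a = (5/2)/1 = 5/2; v_peak = 5/2
d_cruise = 115/8 − 25/4 = 65/8; t_c = (65/8)/(5/2) = 13/4
T = 2·5/2 + 13/4 = 33/4

t_a=5/2 t_c=13/4 v_peak=5/2 T=33/4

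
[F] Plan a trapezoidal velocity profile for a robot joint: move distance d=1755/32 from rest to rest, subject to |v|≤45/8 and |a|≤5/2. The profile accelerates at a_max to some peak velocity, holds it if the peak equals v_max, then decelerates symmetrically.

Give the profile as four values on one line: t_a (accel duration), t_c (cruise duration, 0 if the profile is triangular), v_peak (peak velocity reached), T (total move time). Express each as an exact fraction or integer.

t_a=9/4 t_c=15/2 v_peak=45/8 T=12

(v_max)²/a_max = (45/8)²/(5/2) = 405/32
1755/32 ≥ 405/32 so v_max reached
t_a = (45/8)/(5/2) = 9/4; v_peak = 45/8
d_cruise = 1755/32 − 405/32 = 675/16; t_c = (675/16)/(45/8) = 15/2
T = 2·9/4 + 15/2 = 12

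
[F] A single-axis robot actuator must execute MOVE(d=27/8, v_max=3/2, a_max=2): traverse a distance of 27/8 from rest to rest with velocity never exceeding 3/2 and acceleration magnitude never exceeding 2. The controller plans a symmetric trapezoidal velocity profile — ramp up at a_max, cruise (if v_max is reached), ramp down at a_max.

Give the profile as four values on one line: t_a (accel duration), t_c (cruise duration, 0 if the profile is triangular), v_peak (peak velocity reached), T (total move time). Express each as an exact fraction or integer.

t_a=3/4 t_c=3/2 v_peak=3/2 T=3

v_max²/a_max = (3/2)²/2 = 9/8
27/8 ≥ 9/8 so v_max reached
t_a = (3/2)/2 = 3/4; v_peak = 3/2
d_cruise = 27/8 − 9/8 = 9/4; t_c = (9/4)/(3/2) = 3/2
T = 2·3/4 + 3/2 = 3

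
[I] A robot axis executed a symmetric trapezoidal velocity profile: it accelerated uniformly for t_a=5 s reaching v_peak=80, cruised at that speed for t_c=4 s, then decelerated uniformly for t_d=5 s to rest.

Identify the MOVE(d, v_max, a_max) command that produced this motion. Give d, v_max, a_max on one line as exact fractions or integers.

d=720 v_max=80 a_max=16

a_max = 80/5 = 16
d_a = ½·80·5 = 200; d_c = 80·4 = 320
d = 2·200 + 320 = 720
t_c = 4 > 0 → v_max = v_peak = 80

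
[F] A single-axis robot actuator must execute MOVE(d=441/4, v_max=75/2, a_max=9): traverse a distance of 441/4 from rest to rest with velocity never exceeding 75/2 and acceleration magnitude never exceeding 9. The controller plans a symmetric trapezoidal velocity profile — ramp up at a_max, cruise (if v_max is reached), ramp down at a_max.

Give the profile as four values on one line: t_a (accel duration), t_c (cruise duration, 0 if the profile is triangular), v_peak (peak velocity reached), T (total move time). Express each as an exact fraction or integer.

t_a=7/2 t_c=0 v_peak=63/2 T=7

(v_max)²/a_max = (75/2)²/9 = 625/4
441/4 < 625/4 so t_c = 0
v_peak = √(441/4·9) = √(3969/4) = 63/2
t_a = (63/2)/9 = 7/2; t_c = 0
T = 2·7/2 = 7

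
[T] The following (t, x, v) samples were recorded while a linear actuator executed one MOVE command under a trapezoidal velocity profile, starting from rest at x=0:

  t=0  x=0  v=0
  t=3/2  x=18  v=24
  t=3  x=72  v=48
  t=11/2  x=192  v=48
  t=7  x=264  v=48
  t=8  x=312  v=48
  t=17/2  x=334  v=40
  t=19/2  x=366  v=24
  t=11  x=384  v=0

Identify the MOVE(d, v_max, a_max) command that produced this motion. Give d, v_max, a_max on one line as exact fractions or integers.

final state: t=11, x=384, v=0 → d = 384
a_max = (24−0)/(3/2−0) = 16
max v = 48 over t∈[3,8] → v_max = 48
check: 48·(3+5) = 384 ✓

d=384 v_max=48 a_max=16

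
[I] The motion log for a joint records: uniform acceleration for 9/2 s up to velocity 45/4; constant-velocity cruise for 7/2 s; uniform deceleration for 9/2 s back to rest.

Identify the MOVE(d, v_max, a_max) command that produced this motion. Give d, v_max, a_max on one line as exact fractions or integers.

a_max = (45/4)/(9/2) = 5/2
d_a = ½·45/4·9/2 = 405/16; d_c = 45/4·7/2 = 315/8
d = 2·405/16 + 315/8 = 90
t_c = 7/2 > 0 → v_max = v_peak = 45/4

d=90 v_max=45/4 a_max=5/2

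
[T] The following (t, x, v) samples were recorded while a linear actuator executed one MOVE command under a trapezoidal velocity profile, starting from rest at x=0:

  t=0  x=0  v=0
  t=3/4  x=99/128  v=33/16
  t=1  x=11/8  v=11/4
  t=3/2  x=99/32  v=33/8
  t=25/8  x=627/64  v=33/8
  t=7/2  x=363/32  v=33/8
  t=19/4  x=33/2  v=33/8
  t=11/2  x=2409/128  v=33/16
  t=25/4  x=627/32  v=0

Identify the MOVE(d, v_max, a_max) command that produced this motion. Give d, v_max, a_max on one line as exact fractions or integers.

final state: t=25/4, x=627/32, v=0 → d = 627/32
a_max = (33/16−0)/(3/4−0) = 11/4
max v = 33/8 over t∈[3/2,19/4] → v_max = 33/8
check: 33/8·(3/2+13/4) = 627/32 ✓

d=627/32 v_max=33/8 a_max=11/4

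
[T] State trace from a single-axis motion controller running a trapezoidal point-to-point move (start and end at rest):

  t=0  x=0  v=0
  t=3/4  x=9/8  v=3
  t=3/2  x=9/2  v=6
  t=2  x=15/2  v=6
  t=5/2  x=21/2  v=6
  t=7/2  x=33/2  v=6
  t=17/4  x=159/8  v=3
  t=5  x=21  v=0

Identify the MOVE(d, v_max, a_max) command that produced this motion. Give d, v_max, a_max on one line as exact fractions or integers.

d=21 v_max=6 a_max=4

final state: t=5, x=21, v=0 → d = 21
a_max = (3−0)/(3/4−0) = 4
max v = 6 over t∈[3/2,7/2] → v_max = 6
check: 6·(3/2+2) = 21 ✓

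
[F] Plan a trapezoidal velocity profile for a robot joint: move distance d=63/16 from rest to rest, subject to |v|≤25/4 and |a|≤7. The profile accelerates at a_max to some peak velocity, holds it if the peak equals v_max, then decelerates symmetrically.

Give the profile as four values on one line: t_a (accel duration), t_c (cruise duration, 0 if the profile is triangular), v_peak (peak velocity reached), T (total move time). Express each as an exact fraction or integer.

t_a=3/4 t_c=0 v_peak=21/4 T=3/2

(v_max)²/a_max = (25/4)²/7 = 625/112
63/16 < 625/112 → triangular
v_peak = √(63/16·7) = √(441/16) = 21/4
t_a = (21/4)/7 = 3/4; t_c = 0
T = 2·3/4 = 3/2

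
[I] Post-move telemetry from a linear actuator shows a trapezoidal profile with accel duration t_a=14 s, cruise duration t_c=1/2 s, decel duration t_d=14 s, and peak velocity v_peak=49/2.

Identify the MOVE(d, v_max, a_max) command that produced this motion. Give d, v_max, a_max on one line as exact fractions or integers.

d=1421/4 v_max=49/2 a_max=7/4

a_max = (49/2)/14 = 7/4
d_a = ½·49/2·14 = 343/2; d_c = 49/2·1/2 = 49/4
d = 2·343/2 + 49/4 = 1421/4
t_c = 1/2 > 0 so v_max = 49/2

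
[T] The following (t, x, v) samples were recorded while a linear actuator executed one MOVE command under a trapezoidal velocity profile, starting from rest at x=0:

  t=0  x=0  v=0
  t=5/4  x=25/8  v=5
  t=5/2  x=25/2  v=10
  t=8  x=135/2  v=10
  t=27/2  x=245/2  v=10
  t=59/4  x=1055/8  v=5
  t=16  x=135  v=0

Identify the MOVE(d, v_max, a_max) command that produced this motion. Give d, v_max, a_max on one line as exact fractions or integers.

final state: t=16, x=135, v=0 → d = 135
a_max = (5−0)/(5/4−0) = 4
max v = 10 over t∈[5/2,27/2] → v_max = 10
check: 10·(5/2+11) = 135 ✓

d=135 v_max=10 a_max=4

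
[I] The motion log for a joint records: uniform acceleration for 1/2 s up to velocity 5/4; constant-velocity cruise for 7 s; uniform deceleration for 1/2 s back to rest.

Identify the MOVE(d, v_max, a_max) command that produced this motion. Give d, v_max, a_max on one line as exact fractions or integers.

a_max = (5/4)/(1/2) = 5/2
d_a = ½·5/4·1/2 = 5/16; d_c = 5/4·7 = 35/4
d = 2·5/16 + 35/4 = 75/8
t_c = 7 > 0 ⇒ limit active, v_max = 5/4

d=75/8 v_max=5/4 a_max=5/2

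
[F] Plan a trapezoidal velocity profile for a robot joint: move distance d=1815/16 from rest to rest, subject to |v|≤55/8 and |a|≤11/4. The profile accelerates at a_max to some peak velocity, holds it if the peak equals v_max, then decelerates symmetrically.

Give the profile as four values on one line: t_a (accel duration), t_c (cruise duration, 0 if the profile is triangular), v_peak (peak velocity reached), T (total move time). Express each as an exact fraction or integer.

v_max²/a_max = (55/8)²/(11/4) = 275/16
1815/16 ≥ 275/16 ⇒ cruise phase
t_a = (55/8)/(11/4) = 5/2; v_peak = 55/8
d_cruise = 1815/16 − 275/16 = 385/4; t_c = (385/4)/(55/8) = 14
T = 2·5/2 + 14 = 19

t_a=5/2 t_c=14 v_peak=55/8 T=19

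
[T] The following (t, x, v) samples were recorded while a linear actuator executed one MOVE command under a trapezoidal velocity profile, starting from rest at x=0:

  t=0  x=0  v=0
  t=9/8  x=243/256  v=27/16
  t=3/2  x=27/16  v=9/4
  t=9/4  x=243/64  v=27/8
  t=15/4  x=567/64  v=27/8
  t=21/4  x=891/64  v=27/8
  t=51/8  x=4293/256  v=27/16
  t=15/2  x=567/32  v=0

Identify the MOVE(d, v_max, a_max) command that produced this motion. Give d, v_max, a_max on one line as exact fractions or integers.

d=567/32 v_max=27/8 a_max=3/2

final state: t=15/2, x=567/32, v=0 → d = 567/32
a_max = (27/16−0)/(9/8−0) = 3/2
max v = 27/8 over t∈[9/4,21/4] → v_max = 27/8
check: 27/8·(9/4+3) = 567/32 ✓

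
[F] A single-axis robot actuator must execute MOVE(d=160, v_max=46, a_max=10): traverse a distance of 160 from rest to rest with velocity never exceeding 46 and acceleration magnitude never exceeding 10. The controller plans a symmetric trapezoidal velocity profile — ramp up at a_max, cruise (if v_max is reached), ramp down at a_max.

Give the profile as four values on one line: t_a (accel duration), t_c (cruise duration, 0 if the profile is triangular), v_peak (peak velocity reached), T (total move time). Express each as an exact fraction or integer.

t_a=4 t_c=0 v_peak=40 T=8

(v_max)²/a_max = 46²/10 = 1058/5
160 < 1058/5 ⇒ no cruise
v_peak = √(160·10) = √1600 = 40
t_a = 40/10 = 4; t_c = 0
T = 2·4 = 8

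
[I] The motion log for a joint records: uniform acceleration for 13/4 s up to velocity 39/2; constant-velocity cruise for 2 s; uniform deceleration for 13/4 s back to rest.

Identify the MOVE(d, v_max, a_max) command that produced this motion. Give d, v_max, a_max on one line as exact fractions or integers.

a_max = (39/2)/(13/4) = 6
d_a = ½·39/2·13/4 = 507/16; d_c = 39/2·2 = 39
d = 2·507/16 + 39 = 819/8
t_c = 2 > 0 ⇒ limit active, v_max = 39/2

d=819/8 v_max=39/2 a_max=6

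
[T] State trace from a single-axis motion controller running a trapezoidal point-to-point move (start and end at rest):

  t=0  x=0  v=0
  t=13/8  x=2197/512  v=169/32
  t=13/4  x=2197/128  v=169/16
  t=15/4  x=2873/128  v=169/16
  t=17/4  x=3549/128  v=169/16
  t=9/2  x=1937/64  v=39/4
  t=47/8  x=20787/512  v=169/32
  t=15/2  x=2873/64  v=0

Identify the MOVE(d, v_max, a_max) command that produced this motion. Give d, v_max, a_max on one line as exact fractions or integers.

d=2873/64 v_max=169/16 a_max=13/4

final state: t=15/2, x=2873/64, v=0 → d = 2873/64
a_max = (169/32−0)/(13/8−0) = 13/4
max v = 169/16 over t∈[13/4,17/4] → v_max = 169/16
check: 169/16·(13/4+1) = 2873/64 ✓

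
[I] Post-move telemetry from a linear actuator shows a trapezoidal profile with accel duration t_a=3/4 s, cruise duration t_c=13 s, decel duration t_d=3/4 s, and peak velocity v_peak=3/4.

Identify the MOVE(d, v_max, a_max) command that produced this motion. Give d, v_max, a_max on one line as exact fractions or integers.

d=165/16 v_max=3/4 a_max=1

a_max = (3/4)/(3/4) = 1
d_a = ½·3/4·3/4 = 9/32; d_c = 3/4·13 = 39/4
d = 2·9/32 + 39/4 = 165/16
t_c = 13 > 0 so v_max = 3/4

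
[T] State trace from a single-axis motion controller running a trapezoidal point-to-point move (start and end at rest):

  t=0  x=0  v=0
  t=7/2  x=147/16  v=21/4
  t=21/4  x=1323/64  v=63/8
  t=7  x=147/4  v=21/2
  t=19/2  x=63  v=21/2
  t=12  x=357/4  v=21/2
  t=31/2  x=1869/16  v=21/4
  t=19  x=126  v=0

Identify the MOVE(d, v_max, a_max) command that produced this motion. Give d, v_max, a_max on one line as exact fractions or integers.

final state: t=19, x=126, v=0 → d = 126
a_max = (21/4−0)/(7/2−0) = 3/2
max v = 21/2 over t∈[7,12] → v_max = 21/2
check: 21/2·(7+5) = 126 ✓

d=126 v_max=21/2 a_max=3/2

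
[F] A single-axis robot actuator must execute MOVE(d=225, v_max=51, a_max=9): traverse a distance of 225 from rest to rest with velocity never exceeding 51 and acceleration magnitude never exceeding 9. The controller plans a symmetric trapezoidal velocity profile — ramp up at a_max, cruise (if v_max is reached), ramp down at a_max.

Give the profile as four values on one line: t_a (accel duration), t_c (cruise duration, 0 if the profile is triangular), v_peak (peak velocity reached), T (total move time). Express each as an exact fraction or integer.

t_a=5 t_c=0 v_peak=45 T=10

vₘ²/aₘ = 51²/9 = 289
225 < 289 so t_c = 0
v_peak = √(225·9) = √2025 = 45
t_a = 45/9 = 5; t_c = 0
T = 2·5 = 10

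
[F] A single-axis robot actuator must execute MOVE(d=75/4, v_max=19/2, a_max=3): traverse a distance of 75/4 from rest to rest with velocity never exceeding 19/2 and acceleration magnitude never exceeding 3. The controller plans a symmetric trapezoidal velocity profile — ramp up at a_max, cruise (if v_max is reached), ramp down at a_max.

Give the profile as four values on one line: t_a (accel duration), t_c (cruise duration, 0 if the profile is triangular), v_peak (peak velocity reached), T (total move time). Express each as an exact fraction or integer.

t_a=5/2 t_c=0 v_peak=15/2 T=5

(v_max)²/a_max = (19/2)²/3 = 361/12
75/4 < 361/12 so t_c = 0
v_peak = √(75/4·3) = √(225/4) = 15/2
t_a = (15/2)/3 = 5/2; t_c = 0
T = 2·5/2 = 5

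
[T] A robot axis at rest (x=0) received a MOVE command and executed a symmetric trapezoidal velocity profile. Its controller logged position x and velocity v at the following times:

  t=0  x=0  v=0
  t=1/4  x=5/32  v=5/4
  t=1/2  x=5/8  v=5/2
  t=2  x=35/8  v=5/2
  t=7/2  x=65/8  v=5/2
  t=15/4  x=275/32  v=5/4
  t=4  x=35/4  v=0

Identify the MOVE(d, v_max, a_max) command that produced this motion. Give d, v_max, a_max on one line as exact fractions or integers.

final state: t=4, x=35/4, v=0 → d = 35/4
a_max = (5/4−0)/(1/4−0) = 5
max v = 5/2 over t∈[1/2,7/2] → v_max = 5/2
check: 5/2·(1/2+3) = 35/4 ✓

d=35/4 v_max=5/2 a_max=5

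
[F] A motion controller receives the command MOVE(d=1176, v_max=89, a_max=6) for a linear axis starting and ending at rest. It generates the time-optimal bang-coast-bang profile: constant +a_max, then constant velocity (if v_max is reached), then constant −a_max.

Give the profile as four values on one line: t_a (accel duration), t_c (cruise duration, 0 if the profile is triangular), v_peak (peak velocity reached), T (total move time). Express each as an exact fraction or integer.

vₘ²/aₘ = 89²/6 = 7921/6
1176 < 7921/6 so t_c = 0
v_peak = √(1176·6) = √7056 = 84
t_a = 84/6 = 14; t_c = 0
T = 2·14 = 28

t_a=14 t_c=0 v_peak=84 T=28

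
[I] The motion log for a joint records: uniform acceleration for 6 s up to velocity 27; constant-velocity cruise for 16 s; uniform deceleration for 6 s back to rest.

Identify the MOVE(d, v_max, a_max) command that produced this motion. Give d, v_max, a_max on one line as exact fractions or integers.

a_max = 27/6 = 9/2
d_a = ½·27·6 = 81; d_c = 27·16 = 432
d = 2·81 + 432 = 594
t_c = 16 > 0 → v_max = v_peak = 27

d=594 v_max=27 a_max=9/2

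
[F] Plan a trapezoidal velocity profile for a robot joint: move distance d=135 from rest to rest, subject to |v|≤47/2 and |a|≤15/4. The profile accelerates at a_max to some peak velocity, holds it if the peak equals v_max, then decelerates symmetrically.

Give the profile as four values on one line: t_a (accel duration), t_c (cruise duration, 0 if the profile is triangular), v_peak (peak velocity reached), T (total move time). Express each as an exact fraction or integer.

(v_max)²/a_max = (47/2)²/(15/4) = 2209/15
135 < 2209/15 → triangular
v_peak = √(135·15/4) = √(2025/4) = 45/2
t_a = (45/2)/(15/4) = 6; t_c = 0
T = 2·6 = 12

t_a=6 t_c=0 v_peak=45/2 T=12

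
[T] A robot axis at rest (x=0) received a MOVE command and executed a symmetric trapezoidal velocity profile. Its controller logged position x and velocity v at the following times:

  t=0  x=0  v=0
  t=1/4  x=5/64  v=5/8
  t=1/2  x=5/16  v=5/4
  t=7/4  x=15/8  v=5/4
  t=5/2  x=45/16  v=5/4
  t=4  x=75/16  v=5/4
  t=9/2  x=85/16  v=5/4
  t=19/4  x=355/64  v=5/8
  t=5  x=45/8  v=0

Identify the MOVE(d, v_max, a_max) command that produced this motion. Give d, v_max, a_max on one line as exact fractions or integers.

d=45/8 v_max=5/4 a_max=5/2

final state: t=5, x=45/8, v=0 → d = 45/8
a_max = (5/8−0)/(1/4−0) = 5/2
max v = 5/4 over t∈[1/2,9/2] → v_max = 5/4
check: 5/4·(1/2+4) = 45/8 ✓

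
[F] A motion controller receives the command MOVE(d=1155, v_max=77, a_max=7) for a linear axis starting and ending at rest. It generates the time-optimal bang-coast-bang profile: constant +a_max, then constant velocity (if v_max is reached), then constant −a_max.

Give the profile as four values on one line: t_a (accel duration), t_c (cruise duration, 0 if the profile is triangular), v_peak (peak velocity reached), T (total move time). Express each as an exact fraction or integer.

(v_max)²/a_max = 77²/7 = 847
1155 ≥ 847 ⇒ cruise phase
t_a = 77/7 = 11; v_peak = 77
d_cruise = 1155 − 847 = 308; t_c = 308/77 = 4
T = 2·11 + 4 = 26

t_a=11 t_c=4 v_peak=77 T=26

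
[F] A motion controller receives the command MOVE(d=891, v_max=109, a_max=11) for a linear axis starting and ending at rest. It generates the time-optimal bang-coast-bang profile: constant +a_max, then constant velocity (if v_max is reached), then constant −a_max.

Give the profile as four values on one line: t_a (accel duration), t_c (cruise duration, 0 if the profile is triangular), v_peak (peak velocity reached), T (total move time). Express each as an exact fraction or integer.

vₘ²/aₘ = 109²/11 = 11881/11
891 < 11881/11 ⇒ no cruise
v_peak = √(891·11) = √9801 = 99
t_a = 99/11 = 9; t_c = 0
T = 2·9 = 18

t_a=9 t_c=0 v_peak=99 T=18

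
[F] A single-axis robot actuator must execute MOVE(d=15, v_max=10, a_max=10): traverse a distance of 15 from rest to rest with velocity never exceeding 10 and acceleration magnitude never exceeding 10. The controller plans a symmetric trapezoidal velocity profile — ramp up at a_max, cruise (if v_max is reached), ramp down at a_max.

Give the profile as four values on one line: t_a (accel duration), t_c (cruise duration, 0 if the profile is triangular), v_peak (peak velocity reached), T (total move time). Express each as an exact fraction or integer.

t_a=1 t_c=1/2 v_peak=10 T=5/2

v_max²/a_max = 10²/10 = 10
15 ≥ 10 ⇒ cruise phase
t_a = 10/10 = 1; v_peak = 10
d_cruise = 15 − 10 = 5; t_c = 5/10 = 1/2
T = 2·1 + 1/2 = 5/2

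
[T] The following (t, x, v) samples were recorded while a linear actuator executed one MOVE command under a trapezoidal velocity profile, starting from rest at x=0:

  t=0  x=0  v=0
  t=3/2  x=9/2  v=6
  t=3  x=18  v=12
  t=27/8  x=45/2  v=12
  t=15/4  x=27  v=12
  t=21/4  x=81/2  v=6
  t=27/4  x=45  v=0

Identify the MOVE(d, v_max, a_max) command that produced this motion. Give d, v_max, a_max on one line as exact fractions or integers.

d=45 v_max=12 a_max=4

final state: t=27/4, x=45, v=0 → d = 45
a_max = (6−0)/(3/2−0) = 4
max v = 12 over t∈[3,15/4] → v_max = 12
check: 12·(3+3/4) = 45 ✓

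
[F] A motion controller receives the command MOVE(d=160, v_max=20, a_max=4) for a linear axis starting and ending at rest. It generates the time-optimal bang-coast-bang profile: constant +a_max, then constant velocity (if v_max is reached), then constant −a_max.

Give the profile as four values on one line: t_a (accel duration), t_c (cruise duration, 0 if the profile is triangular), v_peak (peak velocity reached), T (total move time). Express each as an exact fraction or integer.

v_max²/a_max = 20²/4 = 100
160 ≥ 100 so v_max reached
t_a = 20/4 = 5; v_peak = 20
d_cruise = 160 − 100 = 60; t_c = 60/20 = 3
T = 2·5 + 3 = 13

t_a=5 t_c=3 v_peak=20 T=13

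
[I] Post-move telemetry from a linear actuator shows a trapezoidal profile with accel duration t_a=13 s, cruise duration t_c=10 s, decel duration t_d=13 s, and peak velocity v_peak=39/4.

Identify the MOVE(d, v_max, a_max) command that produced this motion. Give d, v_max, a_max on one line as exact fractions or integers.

d=897/4 v_max=39/4 a_max=3/4

a_max = (39/4)/13 = 3/4
d_a = ½·39/4·13 = 507/8; d_c = 39/4·10 = 195/2
d = 2·507/8 + 195/2 = 897/4
t_c = 10 > 0 so v_max = 39/4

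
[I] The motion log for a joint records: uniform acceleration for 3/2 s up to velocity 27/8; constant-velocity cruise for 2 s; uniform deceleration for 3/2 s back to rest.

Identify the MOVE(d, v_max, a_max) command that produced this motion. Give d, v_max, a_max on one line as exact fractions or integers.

a_max = (27/8)/(3/2) = 9/4
d_a = ½·27/8·3/2 = 81/32; d_c = 27/8·2 = 27/4
d = 2·81/32 + 27/4 = 189/16
t_c = 2 > 0 so v_max = 27/8

d=189/16 v_max=27/8 a_max=9/4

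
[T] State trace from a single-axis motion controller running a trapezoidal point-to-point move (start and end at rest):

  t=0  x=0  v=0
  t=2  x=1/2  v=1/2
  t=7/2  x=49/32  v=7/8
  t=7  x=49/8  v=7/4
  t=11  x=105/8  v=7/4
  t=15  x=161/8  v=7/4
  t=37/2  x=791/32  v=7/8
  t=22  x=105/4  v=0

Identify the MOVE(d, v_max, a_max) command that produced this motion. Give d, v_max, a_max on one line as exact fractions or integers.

d=105/4 v_max=7/4 a_max=1/4

final state: t=22, x=105/4, v=0 → d = 105/4
a_max = (1/2−0)/(2−0) = 1/4
max v = 7/4 over t∈[7,15] → v_max = 7/4
check: 7/4·(7+8) = 105/4 ✓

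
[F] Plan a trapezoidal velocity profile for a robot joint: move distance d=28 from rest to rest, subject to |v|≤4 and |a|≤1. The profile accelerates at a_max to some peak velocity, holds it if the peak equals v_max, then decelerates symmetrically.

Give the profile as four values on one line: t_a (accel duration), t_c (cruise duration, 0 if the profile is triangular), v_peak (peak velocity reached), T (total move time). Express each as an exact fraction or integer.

(v_max)²/a_max = 4²/1 = 16
28 ≥ 16 so v_max reached
t_a = 4/1 = 4; v_peak = 4
d_cruise = 28 − 16 = 12; t_c = 12/4 = 3
T = 2·4 + 3 = 11

t_a=4 t_c=3 v_peak=4 T=11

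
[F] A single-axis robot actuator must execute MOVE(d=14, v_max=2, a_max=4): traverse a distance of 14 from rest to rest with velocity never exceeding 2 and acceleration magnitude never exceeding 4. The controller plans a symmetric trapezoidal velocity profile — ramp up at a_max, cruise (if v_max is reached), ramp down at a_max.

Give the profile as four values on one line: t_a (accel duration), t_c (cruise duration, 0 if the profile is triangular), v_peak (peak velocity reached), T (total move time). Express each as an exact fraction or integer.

(v_max)²/a_max = 2²/4 = 1
14 ≥ 1 ⇒ cruise phase
t_a = 2/4 = 1/2; v_peak = 2
d_cruise = 14 − 1 = 13; t_c = 13/2
T = 2·1/2 + 13/2 = 15/2

t_a=1/2 t_c=13/2 v_peak=2 T=15/2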